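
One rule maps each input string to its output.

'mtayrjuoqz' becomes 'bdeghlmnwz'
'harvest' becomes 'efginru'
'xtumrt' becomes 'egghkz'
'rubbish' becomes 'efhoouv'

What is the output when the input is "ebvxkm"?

In each case the input is transformed by: shift every letter 13 places forward in the alphabet (wrapping around) — i.e. ROT13, then sort the characters into alphabetical order.
Doing the same to "ebvxkm": "ikorxz".

ikorxz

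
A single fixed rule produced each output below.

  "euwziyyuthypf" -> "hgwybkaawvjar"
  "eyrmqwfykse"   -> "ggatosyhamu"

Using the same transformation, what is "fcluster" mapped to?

thenwuvg

Each output is the input with this applied: shift every letter 2 places forward in the alphabet (wrapping around), then move the last character to the front.
For "fcluster", step one produces "henwuvgt"; step two turns that into "thenwuvg".
(Check on "eyrmqwfykse": → "gatosyhamug" → "ggatosyhamu" ✓)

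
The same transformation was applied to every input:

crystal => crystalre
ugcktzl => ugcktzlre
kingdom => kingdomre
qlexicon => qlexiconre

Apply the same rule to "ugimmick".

Looking at the pairs, the operation is to append "re".
Applying that to "ugimmick" gives "ugimmickre".

ugimmickre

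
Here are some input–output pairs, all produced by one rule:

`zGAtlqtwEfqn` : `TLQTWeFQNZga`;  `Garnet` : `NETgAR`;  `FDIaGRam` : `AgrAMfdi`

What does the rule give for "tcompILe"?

MPilETCO

In each case the input is transformed by: move the first 3 characters to the end (rotate left by 3), then flip the case of every letter.
On "tcompILe": the first step gives "mpILetco", and the second then gives "MPilETCO".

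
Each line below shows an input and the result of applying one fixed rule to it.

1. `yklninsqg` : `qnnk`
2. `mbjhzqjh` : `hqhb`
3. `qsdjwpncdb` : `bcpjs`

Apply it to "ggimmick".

kimg

The transformation: keep every other character starting from the second (positions 2nd, 4th, 6th, ...), then reverse the string.
Working it through for "ggimmick": intermediate "gmik", final "kimg".
(Check on "yklninsqg": → "knnq" → "qnnk" ✓)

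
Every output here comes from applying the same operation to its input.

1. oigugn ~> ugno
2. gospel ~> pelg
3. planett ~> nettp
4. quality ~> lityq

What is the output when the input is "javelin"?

elinj

Looking at the pairs, the operation is to move the first character to the end, then delete the first 2 characters.
"javelin" → "avelinj" → "elinj".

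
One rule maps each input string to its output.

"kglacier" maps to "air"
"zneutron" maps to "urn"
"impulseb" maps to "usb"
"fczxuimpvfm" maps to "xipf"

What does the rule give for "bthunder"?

In each case the input is transformed by: delete the first 3 characters, then keep every other character starting from the first (positions 1st, 3rd, 5th, ...).
Starting from "bthunder": after the first operation, "under"; after the second, "udr".

udr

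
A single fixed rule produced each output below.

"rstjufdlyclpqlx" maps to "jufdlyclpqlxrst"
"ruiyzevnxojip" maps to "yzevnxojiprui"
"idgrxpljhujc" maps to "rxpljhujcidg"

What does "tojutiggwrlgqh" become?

utiggwrlgqhtoj

The pattern: move the first 3 characters to the end (rotate left by 3).
Applying that to "tojutiggwrlgqh" gives "utiggwrlgqhtoj".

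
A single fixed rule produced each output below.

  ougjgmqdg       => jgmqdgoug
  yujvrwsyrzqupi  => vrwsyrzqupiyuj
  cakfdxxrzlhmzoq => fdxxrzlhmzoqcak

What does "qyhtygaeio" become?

tygaeioqyh

Looking at the pairs, the operation is to move the first 3 characters to the end (rotate left by 3).
"qyhtygaeio" → "tygaeioqyh".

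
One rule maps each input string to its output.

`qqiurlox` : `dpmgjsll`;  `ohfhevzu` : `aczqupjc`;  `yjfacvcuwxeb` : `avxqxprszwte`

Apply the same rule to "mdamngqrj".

vhiblmehy

The transformation: move the first 2 characters to the end (rotate left by 2), then shift every letter 5 places backward in the alphabet (wrapping around).
For "mdamngqrj", step one produces "amngqrjmd"; step two turns that into "vhiblmehy".
(Check on "ohfhevzu": → "fhevzuoh" → "aczqupjc" ✓)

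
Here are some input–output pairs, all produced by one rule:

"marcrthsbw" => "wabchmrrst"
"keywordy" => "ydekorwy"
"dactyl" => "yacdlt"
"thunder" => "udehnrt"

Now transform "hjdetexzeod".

zddeeehjotx

The rule is to sort the characters into alphabetical order, then move the last character to the front.
Working it through for "hjdetexzeod": intermediate "ddeeehjotxz", final "zddeeehjotx".
(Check on "thunder": → "dehnrtu" → "udehnrt" ✓)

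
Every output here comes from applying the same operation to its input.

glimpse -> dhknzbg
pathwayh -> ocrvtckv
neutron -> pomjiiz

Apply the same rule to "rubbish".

wwdncmp

The pattern: shift every letter 5 places backward in the alphabet (wrapping around), then move the first 2 characters to the end (rotate left by 2).
For "rubbish", step one produces "mpwwdnc"; step two turns that into "wwdncmp".
(Check on "pathwayh": → "kvocrvtc" → "ocrvtckv" ✓)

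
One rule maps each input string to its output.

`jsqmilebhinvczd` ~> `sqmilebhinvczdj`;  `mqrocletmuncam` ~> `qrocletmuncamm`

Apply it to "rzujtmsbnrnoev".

The transformation: move the first character to the end.
For "rzujtmsbnrnoev" the result is "zujtmsbnrnoevr".

zujtmsbnrnoevr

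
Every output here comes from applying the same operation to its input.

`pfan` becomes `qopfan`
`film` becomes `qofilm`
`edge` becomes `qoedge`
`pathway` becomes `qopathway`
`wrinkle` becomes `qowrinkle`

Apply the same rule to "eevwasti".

Each output is the input with this applied: prepend "qo".
On "eevwasti" that produces "qoeevwasti".

qoeevwasti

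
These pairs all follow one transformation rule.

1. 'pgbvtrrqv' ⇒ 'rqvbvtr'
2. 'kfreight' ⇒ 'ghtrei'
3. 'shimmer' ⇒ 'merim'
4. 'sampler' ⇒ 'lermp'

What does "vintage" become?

agent

Each output is the input with this applied: delete the first 2 characters, then move the last 3 characters to the front (rotate right by 3).
For "vintage", step one produces "ntage"; step two turns that into "agent".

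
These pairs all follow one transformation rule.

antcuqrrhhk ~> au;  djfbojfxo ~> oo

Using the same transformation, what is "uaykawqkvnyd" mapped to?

uaa

In each case the input is transformed by: keep only the vowels.
"uaykawqkvnyd" → "uaa".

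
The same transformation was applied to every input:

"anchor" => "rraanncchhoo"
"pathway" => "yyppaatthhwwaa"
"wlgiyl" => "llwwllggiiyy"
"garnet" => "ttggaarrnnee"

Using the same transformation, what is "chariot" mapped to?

ttcchhaarriioo

In each case the input is transformed by: double every character, then move the last 2 characters to the front (rotate right by 2).
On "chariot" that produces "ttcchhaarriioo".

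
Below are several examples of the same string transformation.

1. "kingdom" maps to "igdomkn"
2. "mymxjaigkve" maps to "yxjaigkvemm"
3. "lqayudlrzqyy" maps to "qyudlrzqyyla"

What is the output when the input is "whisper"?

hsperwi

In each case the input is transformed by: move the first 2 characters to the end (rotate left by 2), then swap the first and last characters.
For "whisper", step one produces "isperwh"; step two turns that into "hsperwi".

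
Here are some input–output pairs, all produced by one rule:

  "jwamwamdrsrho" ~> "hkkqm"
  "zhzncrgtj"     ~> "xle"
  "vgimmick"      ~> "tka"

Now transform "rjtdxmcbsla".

pbaj

The transformation: shift every letter 2 places backward in the alphabet (wrapping around), then keep one character in every 3, starting at position 1 (positions 1st, 4th, 7th, ...).
For "rjtdxmcbsla" the result is "pbaj".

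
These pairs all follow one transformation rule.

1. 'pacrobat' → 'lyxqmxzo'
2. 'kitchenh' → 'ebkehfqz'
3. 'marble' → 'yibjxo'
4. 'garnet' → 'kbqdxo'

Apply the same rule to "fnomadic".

xafzcklj

The transformation: swap the front and back halves of the string, then shift every letter 3 places backward in the alphabet (wrapping around).
On "fnomadic": the first step gives "adicfnom", and the second then gives "xafzcklj".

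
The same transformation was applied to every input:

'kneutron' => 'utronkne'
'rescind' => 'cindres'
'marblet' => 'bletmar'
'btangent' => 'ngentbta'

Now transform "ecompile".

mpileeco

Looking at the pairs, the operation is to move the first 3 characters to the end (rotate left by 3).
For "ecompile" the result is "mpileeco".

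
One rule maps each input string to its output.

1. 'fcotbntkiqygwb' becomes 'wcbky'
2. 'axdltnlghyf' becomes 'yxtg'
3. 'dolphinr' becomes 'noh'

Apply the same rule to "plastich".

The transformation: move the last 3 characters to the front (rotate right by 3), then keep one character in every 3, starting at position 2 (positions 2nd, 5th, 8th, ...).
Applying both steps to "plastich": "ichplast", then "clt".

clt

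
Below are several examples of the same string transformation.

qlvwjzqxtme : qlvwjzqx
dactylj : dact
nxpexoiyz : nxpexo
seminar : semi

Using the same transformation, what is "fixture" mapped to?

What's happening: delete the last 3 characters.
Doing the same to "fixture": "fixt".

fixt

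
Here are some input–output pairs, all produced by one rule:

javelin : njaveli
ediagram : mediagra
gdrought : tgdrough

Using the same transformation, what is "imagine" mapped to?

eimagin

What's happening: move the last character to the front.
So "imagine" becomes "eimagin".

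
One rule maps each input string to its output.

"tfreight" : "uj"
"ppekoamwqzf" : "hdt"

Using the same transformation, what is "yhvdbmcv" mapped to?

yp

The pattern: shift every letter 3 places forward in the alphabet (wrapping around), then keep one character in every 3, starting at position 3 (positions 3rd, 6th, 9th, ...).
Applying both steps to "yhvdbmcv": "bkygepfy", then "yp".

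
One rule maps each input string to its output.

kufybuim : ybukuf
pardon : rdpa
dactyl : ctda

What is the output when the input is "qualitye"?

litqua

In each case the input is transformed by: delete the last 2 characters, then swap the front and back halves of the string.
"qualitye" → "qualit" → "litqua".
(Check on "pardon": → "pard" → "rdpa" ✓)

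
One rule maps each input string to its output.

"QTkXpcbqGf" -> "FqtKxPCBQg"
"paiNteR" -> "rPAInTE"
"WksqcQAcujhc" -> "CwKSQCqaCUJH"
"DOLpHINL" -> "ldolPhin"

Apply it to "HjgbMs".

ShJGBm

The transformation: move the last character to the front, then flip the case of every letter.
On "HjgbMs": the first step gives "sHjgbM", and the second then gives "ShJGBm".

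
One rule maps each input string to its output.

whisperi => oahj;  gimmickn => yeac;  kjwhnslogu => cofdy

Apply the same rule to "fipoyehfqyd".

Each output is the input with this applied: keep every other character starting from the first (positions 1st, 3rd, 5th, ...), then shift every letter 8 places backward in the alphabet (wrapping around).
For "fipoyehfqyd", step one produces "fpyhqd"; step two turns that into "xhqziv".

xhqziv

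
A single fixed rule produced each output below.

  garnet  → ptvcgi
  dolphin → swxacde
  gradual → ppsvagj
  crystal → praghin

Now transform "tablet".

pqtaii

Rule — sort the characters into alphabetical order, then shift every letter 11 places backward in the alphabet (wrapping around).
"tablet" → "pqtaii".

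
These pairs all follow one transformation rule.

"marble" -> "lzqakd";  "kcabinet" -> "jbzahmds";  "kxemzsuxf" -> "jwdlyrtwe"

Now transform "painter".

The rule is to shift every letter 1 place backward in the alphabet (wrapping around).
"painter" → "ozhmsdq".

ozhmsdq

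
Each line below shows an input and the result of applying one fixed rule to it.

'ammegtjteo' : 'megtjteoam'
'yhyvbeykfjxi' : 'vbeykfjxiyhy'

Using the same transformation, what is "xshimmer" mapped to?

shimmerx

The rule is to move the last 3 characters to the front (rotate right by 3), then swap the front and back halves of the string.
Applying both steps to "xshimmer": "merxshim", then "shimmerx".
(Check on "ammegtjteo": → "teoammegtj" → "megtjteoam" ✓)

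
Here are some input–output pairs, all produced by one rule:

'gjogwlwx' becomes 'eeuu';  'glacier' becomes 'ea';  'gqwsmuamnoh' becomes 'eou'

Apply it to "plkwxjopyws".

iuu

Looking at the pairs, the operation is to shift every letter 2 places backward in the alphabet (wrapping around), then keep only the vowels.
"plkwxjopyws" → "njiuvhmnwuq" → "iuu".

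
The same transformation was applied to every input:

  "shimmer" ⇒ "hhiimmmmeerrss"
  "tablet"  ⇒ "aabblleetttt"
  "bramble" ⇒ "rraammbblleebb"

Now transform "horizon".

In each case the input is transformed by: move the first character to the end, then double every character.
For "horizon", step one produces "orizonh"; step two turns that into "oorriizzoonnhh".

oorriizzoonnhh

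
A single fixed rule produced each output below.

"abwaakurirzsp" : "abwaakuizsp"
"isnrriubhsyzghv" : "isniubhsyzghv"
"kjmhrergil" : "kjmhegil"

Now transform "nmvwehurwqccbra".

In each case the input is transformed by: remove every "r".
For "nmvwehurwqccbra" the result is "nmvwehuwqccba".

nmvwehuwqccba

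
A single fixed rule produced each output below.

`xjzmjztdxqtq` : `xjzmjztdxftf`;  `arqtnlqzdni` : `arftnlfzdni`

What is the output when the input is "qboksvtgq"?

Rule — replace every "q" with "f".
Applying that to "qboksvtgq" gives "fboksvtgf".

fboksvtgf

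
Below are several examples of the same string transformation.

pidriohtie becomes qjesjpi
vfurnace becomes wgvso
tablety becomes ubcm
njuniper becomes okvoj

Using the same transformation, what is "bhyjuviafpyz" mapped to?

The rule is to shift every letter 1 place forward in the alphabet (wrapping around), then delete the last 3 characters.
For "bhyjuviafpyz", step one produces "cizkvwjbgqza"; step two turns that into "cizkvwjbg".

cizkvwjbg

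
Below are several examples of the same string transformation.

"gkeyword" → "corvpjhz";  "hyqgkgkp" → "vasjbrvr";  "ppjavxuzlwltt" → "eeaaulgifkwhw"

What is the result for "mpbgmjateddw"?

What's happening: shift every letter 11 places forward in the alphabet (wrapping around), then move the last 2 characters to the front (rotate right by 2).
On "mpbgmjateddw": the first step gives "xamrxulepooh", and the second then gives "ohxamrxulepo".

ohxamrxulepo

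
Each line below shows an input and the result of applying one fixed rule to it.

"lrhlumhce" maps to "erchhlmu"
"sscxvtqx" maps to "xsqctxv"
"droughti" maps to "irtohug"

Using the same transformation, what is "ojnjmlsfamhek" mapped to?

Looking at the pairs, the operation is to take characters alternately from the front and the back (1st, last, 2nd, 2nd-last, ...), then delete the first character.
Applying both steps to "ojnjmlsfamhek": "okjenhjmmalfs", then "kjenhjmmalfs".

kjenhjmmalfs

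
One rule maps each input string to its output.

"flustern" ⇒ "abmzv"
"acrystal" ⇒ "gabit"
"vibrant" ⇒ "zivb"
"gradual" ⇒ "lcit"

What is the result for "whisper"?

axmz

What's happening: delete the first 3 characters, then shift every letter 8 places forward in the alphabet (wrapping around).
On "whisper": the first step gives "sper", and the second then gives "axmz".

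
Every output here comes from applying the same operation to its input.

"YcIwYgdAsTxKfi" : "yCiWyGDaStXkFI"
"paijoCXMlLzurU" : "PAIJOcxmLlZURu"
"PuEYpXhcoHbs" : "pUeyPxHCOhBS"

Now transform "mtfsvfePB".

Each output is the input with this applied: flip the case of every letter.
On "mtfsvfePB" that produces "MTFSVFEpb".

MTFSVFEpb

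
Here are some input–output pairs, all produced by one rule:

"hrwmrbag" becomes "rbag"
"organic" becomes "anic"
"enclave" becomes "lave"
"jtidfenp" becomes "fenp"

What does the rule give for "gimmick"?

mick

Rule — keep only the last 4 characters.
For "gimmick" the result is "mick".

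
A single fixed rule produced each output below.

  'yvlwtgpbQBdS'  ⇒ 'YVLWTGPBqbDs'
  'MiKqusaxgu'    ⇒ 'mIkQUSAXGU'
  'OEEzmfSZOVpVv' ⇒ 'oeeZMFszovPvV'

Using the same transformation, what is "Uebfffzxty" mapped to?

uEBFFFZXTY

In each case the input is transformed by: flip the case of every letter.
For "Uebfffzxty" the result is "uEBFFFZXTY".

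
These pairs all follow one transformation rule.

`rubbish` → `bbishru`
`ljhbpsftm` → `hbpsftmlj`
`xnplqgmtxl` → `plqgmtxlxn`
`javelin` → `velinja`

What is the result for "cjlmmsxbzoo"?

lmmsxbzoocj

The rule is to move the first 2 characters to the end (rotate left by 2).
So "cjlmmsxbzoo" becomes "lmmsxbzoocj".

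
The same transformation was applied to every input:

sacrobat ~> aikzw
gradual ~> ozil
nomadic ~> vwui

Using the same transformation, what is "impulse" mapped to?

quxc

The transformation: shift every letter 8 places forward in the alphabet (wrapping around), then delete the last 3 characters.
Applying that to "impulse" gives "quxc".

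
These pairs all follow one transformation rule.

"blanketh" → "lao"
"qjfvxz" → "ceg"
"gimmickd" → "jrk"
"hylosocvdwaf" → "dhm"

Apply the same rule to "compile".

psl

Looking at the pairs, the operation is to shift every letter 7 places forward in the alphabet (wrapping around), then keep only the last 3 characters.
Doing the same to "compile": "psl".
(Check on "blanketh": → "ishurlao" → "lao" ✓)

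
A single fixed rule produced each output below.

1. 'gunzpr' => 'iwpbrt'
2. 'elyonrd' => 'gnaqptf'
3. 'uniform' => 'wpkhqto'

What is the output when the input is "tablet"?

vcdngv

The pattern: shift every letter 2 places forward in the alphabet (wrapping around).
So "tablet" becomes "vcdngv".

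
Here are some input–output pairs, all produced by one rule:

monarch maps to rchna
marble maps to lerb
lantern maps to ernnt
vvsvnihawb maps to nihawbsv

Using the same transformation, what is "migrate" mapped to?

Each output is the input with this applied: delete the first 2 characters, then move the first 2 characters to the end (rotate left by 2).
For "migrate", step one produces "grate"; step two turns that into "ategr".

ategr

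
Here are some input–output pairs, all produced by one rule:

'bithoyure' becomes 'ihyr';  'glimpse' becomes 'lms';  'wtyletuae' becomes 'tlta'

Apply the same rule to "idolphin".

The rule is to keep every other character starting from the second (positions 2nd, 4th, 6th, ...).
For "idolphin" the result is "dlhn".

dlhn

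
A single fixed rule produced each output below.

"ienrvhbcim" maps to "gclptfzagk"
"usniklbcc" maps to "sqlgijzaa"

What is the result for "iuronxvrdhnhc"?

In each case the input is transformed by: shift every letter 2 places backward in the alphabet (wrapping around).
On "iuronxvrdhnhc" that produces "gspmlvtpbflfa".

gspmlvtpbflfa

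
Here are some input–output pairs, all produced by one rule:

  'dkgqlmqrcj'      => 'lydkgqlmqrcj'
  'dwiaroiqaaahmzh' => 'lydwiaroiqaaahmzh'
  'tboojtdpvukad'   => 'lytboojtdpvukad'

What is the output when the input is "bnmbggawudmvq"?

The rule is to prepend "ly".
So "bnmbggawudmvq" becomes "lybnmbggawudmvq".

lybnmbggawudmvq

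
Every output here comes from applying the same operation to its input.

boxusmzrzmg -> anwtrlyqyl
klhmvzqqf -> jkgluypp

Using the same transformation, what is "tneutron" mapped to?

Each output is the input with this applied: shift every letter 1 place backward in the alphabet (wrapping around), then delete the last character.
Starting from "tneutron": after the first operation, "smdtsqnm"; after the second, "smdtsqn".

smdtsqn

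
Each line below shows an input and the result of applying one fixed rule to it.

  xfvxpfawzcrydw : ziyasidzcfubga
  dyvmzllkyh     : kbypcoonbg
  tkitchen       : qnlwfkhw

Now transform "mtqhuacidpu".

Each output is the input with this applied: shift every letter 3 places forward in the alphabet (wrapping around), then swap the first and last characters.
For "mtqhuacidpu", step one produces "pwtkxdflgsx"; step two turns that into "xwtkxdflgsp".
(Check on "tkitchen": → "wnlwfkhq" → "qnlwfkhw" ✓)

xwtkxdflgsp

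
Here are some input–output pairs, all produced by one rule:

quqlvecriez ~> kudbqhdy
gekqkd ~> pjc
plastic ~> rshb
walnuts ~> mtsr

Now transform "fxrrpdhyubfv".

The transformation: delete the first 3 characters, then shift every letter 1 place backward in the alphabet (wrapping around).
Working it through for "fxrrpdhyubfv": intermediate "rpdhyubfv", final "qocgxtaeu".
(Check on "gekqkd": → "qkd" → "pjc" ✓)

qocgxtaeu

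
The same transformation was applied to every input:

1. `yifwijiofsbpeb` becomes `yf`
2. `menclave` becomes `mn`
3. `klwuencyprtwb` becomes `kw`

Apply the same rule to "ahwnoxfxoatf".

Each output is the input with this applied: keep every other character starting from the first (positions 1st, 3rd, 5th, ...), then keep only the first 2 characters.
On "ahwnoxfxoatf" that produces "aw".

aw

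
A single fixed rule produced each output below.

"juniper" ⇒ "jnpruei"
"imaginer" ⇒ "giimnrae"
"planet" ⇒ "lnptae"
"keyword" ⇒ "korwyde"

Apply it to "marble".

Rule — sort the characters into alphabetical order, then move the first 2 characters to the end (rotate left by 2).
Working it through for "marble": intermediate "abelmr", final "elmrab".
(Check on "imaginer": → "aegiimnr" → "giimnrae" ✓)

elmrab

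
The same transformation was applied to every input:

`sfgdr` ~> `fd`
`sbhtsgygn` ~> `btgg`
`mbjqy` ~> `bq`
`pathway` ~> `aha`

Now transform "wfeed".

In each case the input is transformed by: keep every other character starting from the second (positions 2nd, 4th, 6th, ...).
For "wfeed" the result is "fe".

fe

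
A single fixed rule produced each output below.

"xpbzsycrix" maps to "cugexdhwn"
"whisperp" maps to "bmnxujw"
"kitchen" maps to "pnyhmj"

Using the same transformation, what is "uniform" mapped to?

Looking at the pairs, the operation is to delete the last character, then shift every letter 5 places forward in the alphabet (wrapping around).
On "uniform": the first step gives "unifor", and the second then gives "zsnktw".

zsnktw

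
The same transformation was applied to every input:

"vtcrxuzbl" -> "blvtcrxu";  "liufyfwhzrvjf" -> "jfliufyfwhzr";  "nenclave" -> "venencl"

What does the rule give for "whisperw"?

rwwhisp

The pattern: move the last 2 characters to the front (rotate right by 2), then delete the last character.
Working it through for "whisperw": intermediate "rwwhispe", final "rwwhisp".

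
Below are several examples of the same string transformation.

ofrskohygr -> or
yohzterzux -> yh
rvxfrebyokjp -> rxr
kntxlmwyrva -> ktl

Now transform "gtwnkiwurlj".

Looking at the pairs, the operation is to keep every other character starting from the first (positions 1st, 3rd, 5th, ...), then delete the last 3 characters.
"gtwnkiwurlj" → "gwkwrj" → "gwk".
(Check on "ofrskohygr": → "orkhg" → "or" ✓)

gwk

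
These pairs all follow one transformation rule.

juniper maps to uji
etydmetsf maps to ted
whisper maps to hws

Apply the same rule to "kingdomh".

In each case the input is transformed by: swap each adjacent pair of characters (1↔2, 3↔4, ...), then keep only the first 3 characters.
On "kingdomh" that produces "ikg".

ikg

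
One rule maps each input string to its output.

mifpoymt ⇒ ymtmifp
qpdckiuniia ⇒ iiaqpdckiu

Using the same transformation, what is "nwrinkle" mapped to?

klenwri

In each case the input is transformed by: move the last 3 characters to the front (rotate right by 3), then delete the last character.
"nwrinkle" → "klenwri".
(Check on "mifpoymt": → "ymtmifpo" → "ymtmifp" ✓)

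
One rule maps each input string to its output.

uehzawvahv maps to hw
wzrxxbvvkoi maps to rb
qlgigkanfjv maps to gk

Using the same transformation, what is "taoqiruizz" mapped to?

or

What's happening: delete the last 3 characters, then keep one character in every 3, starting at position 3 (positions 3rd, 6th, 9th, ...).
Applying that to "taoqiruizz" gives "or".
(Check on "uehzawvahv": → "uehzawv" → "hw" ✓)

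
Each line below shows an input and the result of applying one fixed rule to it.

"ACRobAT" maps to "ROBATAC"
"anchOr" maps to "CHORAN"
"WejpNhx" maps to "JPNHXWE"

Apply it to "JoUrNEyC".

The rule is to move the first 2 characters to the end (rotate left by 2), then convert every letter to uppercase.
For "JoUrNEyC" the result is "URNEYCJO".
(Check on "ACRobAT": → "RobATAC" → "ROBATAC" ✓)

URNEYCJO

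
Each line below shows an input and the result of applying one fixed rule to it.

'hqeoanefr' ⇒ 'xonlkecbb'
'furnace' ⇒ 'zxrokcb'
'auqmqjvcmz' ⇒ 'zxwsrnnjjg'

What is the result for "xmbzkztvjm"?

The pattern: shift every letter 3 places backward in the alphabet (wrapping around), then sort the characters into reverse alphabetical order.
Working it through for "xmbzkztvjm": intermediate "ujywhwqsgj", final "ywwusqjjhg".

ywwusqjjhg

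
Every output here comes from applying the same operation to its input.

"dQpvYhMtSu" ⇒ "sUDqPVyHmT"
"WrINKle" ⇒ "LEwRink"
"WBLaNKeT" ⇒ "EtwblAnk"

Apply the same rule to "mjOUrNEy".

eYMJouRn

In each case the input is transformed by: move the last 2 characters to the front (rotate right by 2), then flip the case of every letter.
On "mjOUrNEy": the first step gives "EymjOUrN", and the second then gives "eYMJouRn".
(Check on "WBLaNKeT": → "eTWBLaNK" → "EtwblAnk" ✓)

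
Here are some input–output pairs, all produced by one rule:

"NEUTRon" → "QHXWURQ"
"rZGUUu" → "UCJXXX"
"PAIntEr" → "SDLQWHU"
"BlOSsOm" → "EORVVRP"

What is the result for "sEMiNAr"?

VHPLQDU

In each case the input is transformed by: shift every letter 3 places forward in the alphabet (wrapping around), then convert every letter to uppercase.
Starting from "sEMiNAr": after the first operation, "vHPlQDu"; after the second, "VHPLQDU".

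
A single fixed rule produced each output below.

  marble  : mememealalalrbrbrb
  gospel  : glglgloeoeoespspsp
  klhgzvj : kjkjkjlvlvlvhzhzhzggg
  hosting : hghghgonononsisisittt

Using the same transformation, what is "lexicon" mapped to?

lnlnlneoeoeoxcxcxciii

Rule — repeat every character 3 times, then take characters alternately from the front and the back (1st, last, 2nd, 2nd-last, ...).
Applying both steps to "lexicon": "llleeexxxiiicccooonnn", then "lnlnlneoeoeoxcxcxciii".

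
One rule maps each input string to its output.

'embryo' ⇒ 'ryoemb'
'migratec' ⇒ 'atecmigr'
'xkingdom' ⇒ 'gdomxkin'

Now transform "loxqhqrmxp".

qrmxploxqh

The rule is to swap the front and back halves of the string.
On "loxqhqrmxp" that produces "qrmxploxqh".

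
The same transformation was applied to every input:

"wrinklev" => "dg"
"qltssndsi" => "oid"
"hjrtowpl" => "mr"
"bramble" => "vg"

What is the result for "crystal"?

Rule — shift every letter 5 places backward in the alphabet (wrapping around), then keep one character in every 3, starting at position 3 (positions 3rd, 6th, 9th, ...).
Starting from "crystal": after the first operation, "xmtnovg"; after the second, "tv".

tv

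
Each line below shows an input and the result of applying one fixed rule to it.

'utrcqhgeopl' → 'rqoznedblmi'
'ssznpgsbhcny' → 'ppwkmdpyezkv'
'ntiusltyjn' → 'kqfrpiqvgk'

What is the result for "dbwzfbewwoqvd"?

What's happening: shift every letter 3 places backward in the alphabet (wrapping around).
Applying that to "dbwzfbewwoqvd" gives "aytwcybttlnsa".

aytwcybttlnsa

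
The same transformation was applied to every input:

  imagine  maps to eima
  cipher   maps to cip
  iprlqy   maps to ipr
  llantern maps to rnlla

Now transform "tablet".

tab

Rule — move the first 3 characters to the end (rotate left by 3), then delete the first 3 characters.
"tablet" → "lettab" → "tab".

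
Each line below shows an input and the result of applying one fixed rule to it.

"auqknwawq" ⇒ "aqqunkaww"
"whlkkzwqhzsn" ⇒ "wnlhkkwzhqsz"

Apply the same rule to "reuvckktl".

The pattern: move the last character to the front, then swap each adjacent pair of characters (1↔2, 3↔4, ...).
Starting from "reuvckktl": after the first operation, "lreuvckkt"; after the second, "rluecvkkt".

rluecvkkt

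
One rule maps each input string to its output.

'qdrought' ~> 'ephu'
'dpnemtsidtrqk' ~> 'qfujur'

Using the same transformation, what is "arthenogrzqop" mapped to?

siohap

The rule is to keep every other character starting from the second (positions 2nd, 4th, 6th, ...), then shift every letter 1 place forward in the alphabet (wrapping around).
"arthenogrzqop" → "rhngzo" → "siohap".
(Check on "qdrought": → "dogt" → "ephu" ✓)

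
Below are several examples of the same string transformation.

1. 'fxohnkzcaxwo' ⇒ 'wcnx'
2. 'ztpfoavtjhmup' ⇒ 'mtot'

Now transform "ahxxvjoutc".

Each output is the input with this applied: keep one character in every 3, starting at position 2 (positions 2nd, 5th, 8th, ...), then reverse the string.
Doing the same to "ahxxvjoutc": "uvh".

uvh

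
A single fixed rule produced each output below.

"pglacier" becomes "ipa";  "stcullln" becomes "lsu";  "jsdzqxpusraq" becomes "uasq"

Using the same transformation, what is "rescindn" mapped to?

nrc

The pattern: swap the front and back halves of the string, then keep one character in every 3, starting at position 2 (positions 2nd, 5th, 8th, ...).
Starting from "rescindn": after the first operation, "indnresc"; after the second, "nrc".
(Check on "stcullln": → "lllnstcu" → "lsu" ✓)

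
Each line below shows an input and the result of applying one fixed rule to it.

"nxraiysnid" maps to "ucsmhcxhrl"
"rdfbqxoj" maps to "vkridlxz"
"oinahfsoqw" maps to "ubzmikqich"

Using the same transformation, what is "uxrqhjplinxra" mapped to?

kbdjfchrluorl

The rule is to shift every letter 6 places backward in the alphabet (wrapping around), then move the first 3 characters to the end (rotate left by 3).
"uxrqhjplinxra" → "orlkbdjfchrlu" → "kbdjfchrluorl".
(Check on "nxraiysnid": → "hrlucsmhcx" → "ucsmhcxhrl" ✓)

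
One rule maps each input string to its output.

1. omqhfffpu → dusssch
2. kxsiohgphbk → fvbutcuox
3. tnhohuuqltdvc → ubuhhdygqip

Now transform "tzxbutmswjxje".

Looking at the pairs, the operation is to shift every letter 13 places forward in the alphabet (wrapping around) — i.e. ROT13, then delete the first 2 characters.
On "tzxbutmswjxje" that produces "kohgzfjwkwr".
(Check on "kxsiohgphbk": → "xkfvbutcuox" → "fvbutcuox" ✓)

kohgzfjwkwr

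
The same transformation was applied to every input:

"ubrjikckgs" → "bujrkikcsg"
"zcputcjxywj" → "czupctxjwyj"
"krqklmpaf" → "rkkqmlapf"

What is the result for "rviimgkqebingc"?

The pattern: swap each adjacent pair of characters (1↔2, 3↔4, ...).
"rviimgkqebingc" → "vriigmqkbenicg".

vriigmqkbenicg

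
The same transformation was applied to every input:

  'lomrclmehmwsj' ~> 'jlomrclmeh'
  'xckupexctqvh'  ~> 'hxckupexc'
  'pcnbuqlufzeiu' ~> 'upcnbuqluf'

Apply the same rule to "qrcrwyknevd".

The pattern: move the last character to the front, then delete the last 3 characters.
For "qrcrwyknevd", step one produces "dqrcrwyknev"; step two turns that into "dqrcrwyk".

dqrcrwyk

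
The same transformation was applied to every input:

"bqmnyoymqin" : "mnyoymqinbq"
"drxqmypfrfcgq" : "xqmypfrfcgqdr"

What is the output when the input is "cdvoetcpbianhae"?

The transformation: move the first 2 characters to the end (rotate left by 2).
"cdvoetcpbianhae" → "voetcpbianhaecd".

voetcpbianhaecd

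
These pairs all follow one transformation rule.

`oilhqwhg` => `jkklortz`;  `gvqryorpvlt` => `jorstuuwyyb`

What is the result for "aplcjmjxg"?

dfjmmopsa

In each case the input is transformed by: sort the characters into alphabetical order, then shift every letter 3 places forward in the alphabet (wrapping around).
For "aplcjmjxg", step one produces "acgjjlmpx"; step two turns that into "dfjmmopsa".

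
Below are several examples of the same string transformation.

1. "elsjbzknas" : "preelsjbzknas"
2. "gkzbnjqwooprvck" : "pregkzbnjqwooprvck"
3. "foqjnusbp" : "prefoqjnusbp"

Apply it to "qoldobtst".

preqoldobtst

The pattern: prepend "pre".
Applying that to "qoldobtst" gives "preqoldobtst".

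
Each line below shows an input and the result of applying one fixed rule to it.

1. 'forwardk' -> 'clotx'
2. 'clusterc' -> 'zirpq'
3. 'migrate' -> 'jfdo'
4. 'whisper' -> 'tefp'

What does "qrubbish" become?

Looking at the pairs, the operation is to shift every letter 3 places backward in the alphabet (wrapping around), then delete the last 3 characters.
Applying both steps to "qrubbish": "noryyfpe", then "noryy".

noryy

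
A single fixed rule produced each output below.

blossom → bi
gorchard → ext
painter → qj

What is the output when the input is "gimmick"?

Rule — shift every letter 10 places backward in the alphabet (wrapping around), then keep one character in every 3, starting at position 2 (positions 2nd, 5th, 8th, ...).
Applying that to "gimmick" gives "yy".

yy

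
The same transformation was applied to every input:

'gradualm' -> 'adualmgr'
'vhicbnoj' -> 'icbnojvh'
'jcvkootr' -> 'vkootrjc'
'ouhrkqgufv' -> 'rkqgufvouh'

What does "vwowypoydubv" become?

The rule is to swap the front and back halves of the string, then move the last 2 characters to the front (rotate right by 2).
On "vwowypoydubv": the first step gives "oydubvvwowyp", and the second then gives "ypoydubvvwow".

ypoydubvvwow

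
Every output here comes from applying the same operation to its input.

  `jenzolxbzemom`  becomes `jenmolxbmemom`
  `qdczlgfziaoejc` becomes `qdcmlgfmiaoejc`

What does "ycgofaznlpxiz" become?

ycgofamnlpxim

What's happening: replace every "z" with "m".
Applying that to "ycgofaznlpxiz" gives "ycgofamnlpxim".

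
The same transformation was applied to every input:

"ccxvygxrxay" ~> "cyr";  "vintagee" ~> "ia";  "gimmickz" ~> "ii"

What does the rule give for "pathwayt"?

Rule — delete the last character, then keep one character in every 3, starting at position 2 (positions 2nd, 5th, 8th, ...).
For "pathwayt" the result is "aw".

aw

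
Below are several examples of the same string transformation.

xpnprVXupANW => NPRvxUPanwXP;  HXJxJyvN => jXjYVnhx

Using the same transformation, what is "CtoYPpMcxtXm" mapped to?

OypPmCXTxMcT

Looking at the pairs, the operation is to move the first 2 characters to the end (rotate left by 2), then flip the case of every letter.
For "CtoYPpMcxtXm", step one produces "oYPpMcxtXmCt"; step two turns that into "OypPmCXTxMcT".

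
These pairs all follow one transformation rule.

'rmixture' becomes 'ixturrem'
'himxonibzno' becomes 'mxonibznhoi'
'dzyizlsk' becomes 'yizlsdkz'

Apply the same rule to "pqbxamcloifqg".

Each output is the input with this applied: swap the first and last characters, then move the first 2 characters to the end (rotate left by 2).
Applying that to "pqbxamcloifqg" gives "bxamcloifqpgq".

bxamcloifqpgq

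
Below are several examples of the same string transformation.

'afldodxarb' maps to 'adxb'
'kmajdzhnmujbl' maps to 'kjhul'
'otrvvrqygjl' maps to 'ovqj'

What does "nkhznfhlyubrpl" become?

nzhup

In each case the input is transformed by: keep one character in every 3, starting at position 1 (positions 1st, 4th, 7th, ...).
Applying that to "nkhznfhlyubrpl" gives "nzhup".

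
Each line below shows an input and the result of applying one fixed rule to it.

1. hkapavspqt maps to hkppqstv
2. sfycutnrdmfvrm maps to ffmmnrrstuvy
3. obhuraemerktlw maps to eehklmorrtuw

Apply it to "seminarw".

What's happening: sort the characters into alphabetical order, then delete the first 2 characters.
Applying both steps to "seminarw": "aeimnrsw", then "imnrsw".

imnrsw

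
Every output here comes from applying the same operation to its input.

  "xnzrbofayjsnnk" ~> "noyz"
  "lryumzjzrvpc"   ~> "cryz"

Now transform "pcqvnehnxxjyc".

The transformation: keep one character in every 3, starting at position 3 (positions 3rd, 6th, 9th, ...), then sort the characters into alphabetical order.
"pcqvnehnxxjyc" → "qexy" → "eqxy".

eqxy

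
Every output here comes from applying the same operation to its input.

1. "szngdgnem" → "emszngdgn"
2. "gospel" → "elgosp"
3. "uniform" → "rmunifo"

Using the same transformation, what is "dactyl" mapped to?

In each case the input is transformed by: move the last 2 characters to the front (rotate right by 2).
So "dactyl" becomes "yldact".

yldact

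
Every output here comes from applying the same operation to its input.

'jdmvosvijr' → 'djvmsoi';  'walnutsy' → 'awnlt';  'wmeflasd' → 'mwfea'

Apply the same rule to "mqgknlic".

Looking at the pairs, the operation is to swap each adjacent pair of characters (1↔2, 3↔4, ...), then delete the last 3 characters.
Applying both steps to "mqgknlic": "qmkglnci", then "qmkgl".

qmkgl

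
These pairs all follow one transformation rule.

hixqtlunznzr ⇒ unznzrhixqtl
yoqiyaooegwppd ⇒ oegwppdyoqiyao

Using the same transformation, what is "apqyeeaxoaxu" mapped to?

What's happening: swap the front and back halves of the string.
"apqyeeaxoaxu" → "axoaxuapqyee".

axoaxuapqyee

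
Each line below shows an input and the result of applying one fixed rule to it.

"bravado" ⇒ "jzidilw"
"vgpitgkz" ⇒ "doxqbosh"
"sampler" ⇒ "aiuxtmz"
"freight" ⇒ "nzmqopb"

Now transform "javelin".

ridmtqv

In each case the input is transformed by: shift every letter 8 places forward in the alphabet (wrapping around).
Applying that to "javelin" gives "ridmtqv".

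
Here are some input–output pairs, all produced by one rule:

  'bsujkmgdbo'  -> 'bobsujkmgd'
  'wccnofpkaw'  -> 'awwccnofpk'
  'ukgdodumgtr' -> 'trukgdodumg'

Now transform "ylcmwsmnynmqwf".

In each case the input is transformed by: move the last 2 characters to the front (rotate right by 2).
So "ylcmwsmnynmqwf" becomes "wfylcmwsmnynmq".

wfylcmwsmnynmq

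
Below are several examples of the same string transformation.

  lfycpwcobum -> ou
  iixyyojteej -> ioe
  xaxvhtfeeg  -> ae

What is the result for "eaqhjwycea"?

aa

In each case the input is transformed by: keep every other character starting from the second (positions 2nd, 4th, 6th, ...), then keep only the vowels.
Starting from "eaqhjwycea": after the first operation, "ahwca"; after the second, "aa".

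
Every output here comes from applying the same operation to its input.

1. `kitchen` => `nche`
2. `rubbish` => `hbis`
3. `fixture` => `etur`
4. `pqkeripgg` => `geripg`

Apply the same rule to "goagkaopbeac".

cgkaopbea

The rule is to delete the first 3 characters, then move the last character to the front.
On "goagkaopbeac": the first step gives "gkaopbeac", and the second then gives "cgkaopbea".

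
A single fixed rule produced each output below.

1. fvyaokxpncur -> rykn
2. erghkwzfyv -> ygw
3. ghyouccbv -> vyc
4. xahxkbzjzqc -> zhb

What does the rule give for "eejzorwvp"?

pjr

In each case the input is transformed by: keep one character in every 3, starting at position 3 (positions 3rd, 6th, 9th, ...), then move the last character to the front.
Applying both steps to "eejzorwvp": "jrp", then "pjr".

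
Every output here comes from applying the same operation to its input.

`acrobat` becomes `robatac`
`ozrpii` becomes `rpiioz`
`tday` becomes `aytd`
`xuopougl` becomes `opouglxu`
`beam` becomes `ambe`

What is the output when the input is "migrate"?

gratemi

What's happening: move the first 2 characters to the end (rotate left by 2).
On "migrate" that produces "gratemi".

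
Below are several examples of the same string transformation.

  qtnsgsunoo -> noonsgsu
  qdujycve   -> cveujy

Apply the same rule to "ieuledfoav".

oavuledf

The rule is to delete the first 2 characters, then move the last 3 characters to the front (rotate right by 3).
Applying that to "ieuledfoav" gives "oavuledf".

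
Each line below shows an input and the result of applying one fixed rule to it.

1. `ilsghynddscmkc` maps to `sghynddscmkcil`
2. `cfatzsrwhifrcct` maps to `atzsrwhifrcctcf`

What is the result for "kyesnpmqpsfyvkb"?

esnpmqpsfyvkbky

Each output is the input with this applied: move the first 2 characters to the end (rotate left by 2).
On "kyesnpmqpsfyvkb" that produces "esnpmqpsfyvkbky".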